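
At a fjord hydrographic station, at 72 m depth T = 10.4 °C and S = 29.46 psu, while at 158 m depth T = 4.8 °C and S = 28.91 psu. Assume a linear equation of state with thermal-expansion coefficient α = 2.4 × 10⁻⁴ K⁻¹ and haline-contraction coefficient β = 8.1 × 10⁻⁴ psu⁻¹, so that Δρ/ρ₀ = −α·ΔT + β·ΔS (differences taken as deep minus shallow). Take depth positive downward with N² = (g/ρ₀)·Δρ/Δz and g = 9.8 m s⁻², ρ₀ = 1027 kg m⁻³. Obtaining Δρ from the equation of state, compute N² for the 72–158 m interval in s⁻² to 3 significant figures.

1.02 × 10⁻⁴ s⁻²

ΔT = -5.6 K, ΔS = -0.55 psu (deep − shallow).
Δρ/ρ₀ = −αΔT + βΔS = 1.344 × 10⁻³ − 4.455 × 10⁻⁴ = 8.985 × 10⁻⁴, so Δρ ≈ 0.9228 kg m⁻³.
N² = (g/ρ₀)·Δρ/Δz = g·(Δρ/ρ₀)/Δz = 9.8 × 8.985 × 10⁻⁴ / 86 = 1.0239 × 10⁻⁴ s⁻² ≈ 1.02 × 10⁻⁴ s⁻².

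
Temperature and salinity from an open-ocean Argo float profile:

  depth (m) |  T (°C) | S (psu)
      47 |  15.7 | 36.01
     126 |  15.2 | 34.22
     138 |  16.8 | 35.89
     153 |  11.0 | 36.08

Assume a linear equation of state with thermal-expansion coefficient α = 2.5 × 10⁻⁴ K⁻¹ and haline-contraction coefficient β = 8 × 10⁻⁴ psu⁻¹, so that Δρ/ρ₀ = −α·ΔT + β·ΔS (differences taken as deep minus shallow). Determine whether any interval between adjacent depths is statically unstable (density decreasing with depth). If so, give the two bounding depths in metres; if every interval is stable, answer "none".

Evaluate Δρ/ρ₀ = −αΔT + βΔS across each adjacent pair:
  47–126 m: −αΔT+βΔS = −(2.5 × 10⁻⁴)(-0.5)+(8 × 10⁻⁴)(-1.79) = -1.3 × 10⁻³ → UNSTABLE
  126–138 m: −αΔT+βΔS = −(2.5 × 10⁻⁴)(+1.6)+(8 × 10⁻⁴)(+1.67) = 9.4 × 10⁻⁴ → stable
  138–153 m: −αΔT+βΔS = −(2.5 × 10⁻⁴)(-5.8)+(8 × 10⁻⁴)(+0.19) = 1.6 × 10⁻³ → stable
The 47–126 m interval has Δρ < 0: lighter water underlies denser water.

47–126 m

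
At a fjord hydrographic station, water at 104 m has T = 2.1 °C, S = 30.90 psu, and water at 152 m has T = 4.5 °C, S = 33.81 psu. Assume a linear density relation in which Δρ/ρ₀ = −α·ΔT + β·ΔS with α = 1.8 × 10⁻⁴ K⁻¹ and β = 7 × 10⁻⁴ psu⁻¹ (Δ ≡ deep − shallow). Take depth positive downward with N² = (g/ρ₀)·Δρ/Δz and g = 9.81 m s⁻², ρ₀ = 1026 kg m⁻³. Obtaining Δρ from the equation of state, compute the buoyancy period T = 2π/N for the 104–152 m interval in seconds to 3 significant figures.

347 s

ΔT = +2.4 K, ΔS = +2.91 psu (deep − shallow).
Δρ/ρ₀ = −αΔT + βΔS = -4.32 × 10⁻⁴ + 2.037 × 10⁻³ = 1.605 × 10⁻³, so Δρ ≈ 1.647 kg m⁻³.
N² = (g/ρ₀)·Δρ/Δz = g·(Δρ/ρ₀)/Δz = 9.81 × 1.605 × 10⁻³ / 48 = 3.2802 × 10⁻⁴ s⁻².
N = √(3.2802 × 10⁻⁴) = 0.018111 rad s⁻¹ → T = 2π/N = 346.93 s ≈ 347 s.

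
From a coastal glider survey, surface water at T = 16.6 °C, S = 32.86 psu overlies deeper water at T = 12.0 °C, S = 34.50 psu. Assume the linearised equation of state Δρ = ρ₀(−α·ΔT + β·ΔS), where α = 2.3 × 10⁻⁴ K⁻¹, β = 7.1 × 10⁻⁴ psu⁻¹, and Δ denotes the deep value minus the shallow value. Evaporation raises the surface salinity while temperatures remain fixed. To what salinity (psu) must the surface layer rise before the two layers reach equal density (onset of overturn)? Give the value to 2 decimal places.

35.99 psu

Neutral buoyancy requires −α(T_deep − T_surf) + β(S_deep − S_surf′) = 0.
S_surf′ = S_deep − (α/β)·ΔT = 34.50 − (2.3 × 10⁻⁴/7.1 × 10⁻⁴)·(-4.6) = 35.9901 psu.
Increase required: 35.9901 − 32.86 = 3.1301 psu.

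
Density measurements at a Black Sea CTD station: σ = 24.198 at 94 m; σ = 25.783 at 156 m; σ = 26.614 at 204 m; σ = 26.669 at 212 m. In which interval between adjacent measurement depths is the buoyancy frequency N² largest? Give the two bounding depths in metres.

94–156 m

Compute the density gradient over each adjacent pair:
  94–156 m: Δρ/Δz = 1.585/62 = 0.026 kg m⁻⁴
  156–204 m: Δρ/Δz = 0.831/48 = 0.017 kg m⁻⁴
  204–212 m: Δρ/Δz = 0.055/8 = 6.9 × 10⁻³ kg m⁻⁴
The largest gradient is in the 94–156 m interval — the pycnocline.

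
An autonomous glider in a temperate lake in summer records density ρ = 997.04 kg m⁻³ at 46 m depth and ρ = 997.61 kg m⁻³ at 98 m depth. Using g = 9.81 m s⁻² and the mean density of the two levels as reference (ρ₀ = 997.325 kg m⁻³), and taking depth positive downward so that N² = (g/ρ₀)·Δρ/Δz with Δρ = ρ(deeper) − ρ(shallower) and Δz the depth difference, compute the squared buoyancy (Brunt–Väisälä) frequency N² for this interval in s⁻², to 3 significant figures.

1.08 × 10⁻⁴ s⁻²

Δρ = 997.61 − 997.04 = 0.57 kg m⁻³ over Δz = 98 − 46 = 52 m.
N² = (9.81/997.325) × (0.57/52) = 1.0782 × 10⁻⁴ s⁻² ≈ 1.08 × 10⁻⁴ s⁻².
Since Δρ > 0 the layer is stably stratified.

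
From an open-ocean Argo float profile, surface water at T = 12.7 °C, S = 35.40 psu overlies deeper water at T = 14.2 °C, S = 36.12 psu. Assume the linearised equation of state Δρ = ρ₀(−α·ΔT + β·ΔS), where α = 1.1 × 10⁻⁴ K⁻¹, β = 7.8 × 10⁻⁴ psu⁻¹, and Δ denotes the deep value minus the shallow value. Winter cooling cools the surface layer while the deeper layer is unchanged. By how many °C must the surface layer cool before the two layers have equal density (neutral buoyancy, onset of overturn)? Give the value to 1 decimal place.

Neutral buoyancy requires Δρ = 0, i.e. −α(T_deep − T_surf′) + β(S_deep − S_surf) = 0.
T_surf′ = T_deep − (β/α)·ΔS = 14.2 − (7.8 × 10⁻⁴/1.1 × 10⁻⁴)·(+0.72) = 9.095 °C.
Cooling required: 12.7 − (9.095) = 3.605 °C.

3.6 °C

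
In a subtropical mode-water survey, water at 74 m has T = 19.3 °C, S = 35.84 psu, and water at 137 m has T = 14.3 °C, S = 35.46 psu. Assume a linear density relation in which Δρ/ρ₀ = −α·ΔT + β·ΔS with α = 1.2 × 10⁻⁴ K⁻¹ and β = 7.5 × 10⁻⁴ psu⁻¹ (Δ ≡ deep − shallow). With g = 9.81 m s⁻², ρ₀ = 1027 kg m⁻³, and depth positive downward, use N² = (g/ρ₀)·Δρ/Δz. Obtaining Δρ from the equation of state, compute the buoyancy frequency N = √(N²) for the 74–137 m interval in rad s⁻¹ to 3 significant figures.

7.00 × 10⁻³ rad s⁻¹

ΔT = -5.0 K, ΔS = -0.38 psu (deep − shallow).
Δρ/ρ₀ = −αΔT + βΔS = 6.00 × 10⁻⁴ − 2.85 × 10⁻⁴ = 3.15 × 10⁻⁴, so Δρ ≈ 0.3235 kg m⁻³.
N² = (g/ρ₀)·Δρ/Δz = g·(Δρ/ρ₀)/Δz = 9.81 × 3.15 × 10⁻⁴ / 63 = 4.9050 × 10⁻⁵ s⁻².
N = √(4.9050 × 10⁻⁵) = 7.0036 × 10⁻³ rad s⁻¹ ≈ 7.00 × 10⁻³ rad s⁻¹.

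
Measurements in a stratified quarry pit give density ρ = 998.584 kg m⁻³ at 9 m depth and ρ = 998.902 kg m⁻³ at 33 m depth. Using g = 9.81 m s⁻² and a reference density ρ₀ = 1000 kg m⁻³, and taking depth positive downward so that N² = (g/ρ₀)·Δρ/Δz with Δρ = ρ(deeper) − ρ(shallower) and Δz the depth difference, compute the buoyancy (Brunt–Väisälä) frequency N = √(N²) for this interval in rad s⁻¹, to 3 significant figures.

Δρ = 998.902 − 998.584 = 0.318 kg m⁻³ over Δz = 33 − 9 = 24 m.
N² = (9.81/1000) × (0.318/24) = 1.2998 × 10⁻⁴ s⁻².
N = √(1.2998 × 10⁻⁴) = 0.011401 rad s⁻¹ ≈ 0.0114 rad s⁻¹.

0.0114 rad s⁻¹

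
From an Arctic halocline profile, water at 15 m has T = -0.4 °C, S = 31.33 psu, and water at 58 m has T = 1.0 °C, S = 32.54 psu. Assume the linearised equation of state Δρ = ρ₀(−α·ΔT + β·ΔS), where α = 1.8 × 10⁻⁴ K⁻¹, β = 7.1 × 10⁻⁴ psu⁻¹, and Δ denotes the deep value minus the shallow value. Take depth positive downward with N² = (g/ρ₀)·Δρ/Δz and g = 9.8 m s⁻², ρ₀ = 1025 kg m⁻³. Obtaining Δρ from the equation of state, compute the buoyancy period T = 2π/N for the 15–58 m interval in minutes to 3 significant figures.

8.90 min

ΔT = +1.4 K, ΔS = +1.21 psu (deep − shallow).
Δρ/ρ₀ = −αΔT + βΔS = -2.52 × 10⁻⁴ + 8.591 × 10⁻⁴ = 6.071 × 10⁻⁴, so Δρ ≈ 0.6223 kg m⁻³.
N² = (g/ρ₀)·Δρ/Δz = g·(Δρ/ρ₀)/Δz = 9.8 × 6.071 × 10⁻⁴ / 43 = 1.3836 × 10⁻⁴ s⁻².
N = √(1.3836 × 10⁻⁴) = 0.011763 rad s⁻¹ → T = 2π/N = 534.15 s = 8.9025 min ≈ 8.90 min.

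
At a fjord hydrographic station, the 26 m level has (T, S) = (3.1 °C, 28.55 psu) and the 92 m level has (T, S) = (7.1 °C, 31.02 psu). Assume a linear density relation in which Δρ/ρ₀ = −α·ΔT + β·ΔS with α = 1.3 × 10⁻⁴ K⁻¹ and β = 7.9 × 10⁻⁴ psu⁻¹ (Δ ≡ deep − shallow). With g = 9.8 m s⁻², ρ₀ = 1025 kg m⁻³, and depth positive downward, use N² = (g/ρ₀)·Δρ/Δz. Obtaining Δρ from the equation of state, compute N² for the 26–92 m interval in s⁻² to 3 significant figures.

ΔT = +4.0 K, ΔS = +2.47 psu (deep − shallow).
Δρ/ρ₀ = −αΔT + βΔS = -5.20 × 10⁻⁴ + 1.9513 × 10⁻³ = 1.4313 × 10⁻³, so Δρ ≈ 1.467 kg m⁻³.
N² = (g/ρ₀)·Δρ/Δz = g·(Δρ/ρ₀)/Δz = 9.8 × 1.4313 × 10⁻³ / 66 = 2.1253 × 10⁻⁴ s⁻² ≈ 2.13 × 10⁻⁴ s⁻².

2.13 × 10⁻⁴ s⁻²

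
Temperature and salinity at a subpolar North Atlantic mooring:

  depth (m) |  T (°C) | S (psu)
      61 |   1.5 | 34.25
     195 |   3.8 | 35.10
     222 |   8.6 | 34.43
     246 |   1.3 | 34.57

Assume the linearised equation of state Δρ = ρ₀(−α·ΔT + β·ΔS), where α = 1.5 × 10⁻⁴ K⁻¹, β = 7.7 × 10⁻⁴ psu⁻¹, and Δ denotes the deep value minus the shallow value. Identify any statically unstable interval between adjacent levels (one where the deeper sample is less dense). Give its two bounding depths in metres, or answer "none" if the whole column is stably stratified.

195–222 m

Evaluate Δρ/ρ₀ = −αΔT + βΔS across each adjacent pair:
  61–195 m: −αΔT+βΔS = −(1.5 × 10⁻⁴)(+2.3)+(7.7 × 10⁻⁴)(+0.85) = 3.1 × 10⁻⁴ → stable
  195–222 m: −αΔT+βΔS = −(1.5 × 10⁻⁴)(+4.8)+(7.7 × 10⁻⁴)(-0.67) = -1.2 × 10⁻³ → UNSTABLE
  222–246 m: −αΔT+βΔS = −(1.5 × 10⁻⁴)(-7.3)+(7.7 × 10⁻⁴)(+0.14) = 1.2 × 10⁻³ → stable
The 195–222 m interval has Δρ < 0: lighter water underlies denser water.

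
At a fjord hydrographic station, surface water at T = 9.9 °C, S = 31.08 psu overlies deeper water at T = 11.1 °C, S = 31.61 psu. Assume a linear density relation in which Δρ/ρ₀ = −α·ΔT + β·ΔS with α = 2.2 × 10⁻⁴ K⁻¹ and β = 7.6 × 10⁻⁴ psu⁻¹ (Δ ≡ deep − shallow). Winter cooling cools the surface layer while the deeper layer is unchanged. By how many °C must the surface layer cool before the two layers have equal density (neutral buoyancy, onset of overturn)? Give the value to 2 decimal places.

0.63 °C

Neutral buoyancy requires Δρ = 0, i.e. −α(T_deep − T_surf′) + β(S_deep − S_surf) = 0.
T_surf′ = T_deep − (β/α)·ΔS = 11.1 − (7.6 × 10⁻⁴/2.2 × 10⁻⁴)·(+0.53) = 9.2691 °C.
Cooling required: 9.9 − (9.2691) = 0.6309 °C.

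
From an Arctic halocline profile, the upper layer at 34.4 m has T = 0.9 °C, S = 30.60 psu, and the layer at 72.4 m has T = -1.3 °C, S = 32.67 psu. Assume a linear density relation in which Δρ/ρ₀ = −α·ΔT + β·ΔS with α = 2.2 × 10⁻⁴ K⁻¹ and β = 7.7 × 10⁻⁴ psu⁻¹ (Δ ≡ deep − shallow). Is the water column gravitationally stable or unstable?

ΔT = -1.3 − 0.9 = -2.2 K and ΔS = 32.67 − 30.60 = +2.07 psu (deep − shallow).
−αΔT = 4.84 × 10⁻⁴; βΔS = 1.5939 × 10⁻³; sum Δρ/ρ₀ = 2.0779 × 10⁻³.
Δρ/ρ₀ > 0, so Δρ > 0: deeper water is denser → statically stable.

stable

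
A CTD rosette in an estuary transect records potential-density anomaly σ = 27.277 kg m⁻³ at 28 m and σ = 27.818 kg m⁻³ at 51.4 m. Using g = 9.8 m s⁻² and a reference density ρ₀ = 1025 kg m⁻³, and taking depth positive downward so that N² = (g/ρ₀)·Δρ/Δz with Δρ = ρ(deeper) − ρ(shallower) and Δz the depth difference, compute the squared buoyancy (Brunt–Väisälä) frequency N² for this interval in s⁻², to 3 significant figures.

Δρ = 1027.818 − 1027.277 = 0.541 kg m⁻³ over Δz = 51.4 − 28 = 23.4 m.
N² = (9.8/1025) × (0.541/23.4) = 2.2105 × 10⁻⁴ s⁻² ≈ 2.21 × 10⁻⁴ s⁻².

2.21 × 10⁻⁴ s⁻²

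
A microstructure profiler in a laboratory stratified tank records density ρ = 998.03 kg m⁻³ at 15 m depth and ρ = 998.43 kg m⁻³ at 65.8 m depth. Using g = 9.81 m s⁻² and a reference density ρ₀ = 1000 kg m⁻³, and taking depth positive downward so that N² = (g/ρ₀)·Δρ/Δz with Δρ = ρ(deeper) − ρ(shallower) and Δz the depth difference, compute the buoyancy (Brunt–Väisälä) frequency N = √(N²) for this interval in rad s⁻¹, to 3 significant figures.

8.79 × 10⁻³ rad s⁻¹

Δρ = 998.43 − 998.03 = 0.40 kg m⁻³ over Δz = 65.8 − 15 = 50.8 m.
N² = (9.81/1000) × (0.40/50.8) = 7.7244 × 10⁻⁵ s⁻².
N = √(7.7244 × 10⁻⁵) = 8.7889 × 10⁻³ rad s⁻¹ ≈ 8.79 × 10⁻³ rad s⁻¹.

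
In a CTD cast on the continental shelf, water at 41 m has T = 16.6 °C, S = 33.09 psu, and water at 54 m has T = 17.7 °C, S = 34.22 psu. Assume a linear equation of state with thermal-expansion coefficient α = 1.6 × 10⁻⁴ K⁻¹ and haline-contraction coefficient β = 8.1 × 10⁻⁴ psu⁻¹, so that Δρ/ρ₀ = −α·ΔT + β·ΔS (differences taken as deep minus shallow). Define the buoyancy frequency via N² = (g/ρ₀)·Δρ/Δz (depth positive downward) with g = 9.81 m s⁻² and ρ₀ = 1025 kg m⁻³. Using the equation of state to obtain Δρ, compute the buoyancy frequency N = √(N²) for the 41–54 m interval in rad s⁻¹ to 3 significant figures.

ΔT = +1.1 K, ΔS = +1.13 psu (deep − shallow).
Δρ/ρ₀ = −αΔT + βΔS = -1.76 × 10⁻⁴ + 9.153 × 10⁻⁴ = 7.393 × 10⁻⁴, so Δρ ≈ 0.7578 kg m⁻³.
N² = (g/ρ₀)·Δρ/Δz = g·(Δρ/ρ₀)/Δz = 9.81 × 7.393 × 10⁻⁴ / 13 = 5.5789 × 10⁻⁴ s⁻².
N = √(5.5789 × 10⁻⁴) = 0.023620 rad s⁻¹ ≈ 0.0236 rad s⁻¹.

0.0236 rad s⁻¹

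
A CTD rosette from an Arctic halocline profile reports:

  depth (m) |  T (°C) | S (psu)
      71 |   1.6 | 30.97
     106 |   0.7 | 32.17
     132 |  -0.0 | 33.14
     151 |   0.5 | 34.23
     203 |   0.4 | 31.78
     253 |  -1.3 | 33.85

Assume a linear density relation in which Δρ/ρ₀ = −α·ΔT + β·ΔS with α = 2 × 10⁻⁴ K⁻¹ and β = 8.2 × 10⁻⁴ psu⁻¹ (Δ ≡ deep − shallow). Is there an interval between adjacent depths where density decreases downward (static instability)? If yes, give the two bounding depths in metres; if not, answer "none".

151–203 m

Evaluate Δρ/ρ₀ = −αΔT + βΔS across each adjacent pair:
  71–106 m: −αΔT+βΔS = −(2 × 10⁻⁴)(-0.9)+(8.2 × 10⁻⁴)(+1.20) = 1.2 × 10⁻³ → stable
  106–132 m: −αΔT+βΔS = −(2 × 10⁻⁴)(-0.7)+(8.2 × 10⁻⁴)(+0.97) = 9.4 × 10⁻⁴ → stable
  132–151 m: −αΔT+βΔS = −(2 × 10⁻⁴)(+0.5)+(8.2 × 10⁻⁴)(+1.09) = 7.9 × 10⁻⁴ → stable
  151–203 m: −αΔT+βΔS = −(2 × 10⁻⁴)(-0.1)+(8.2 × 10⁻⁴)(-2.45) = -2.0 × 10⁻³ → UNSTABLE
  203–253 m: −αΔT+βΔS = −(2 × 10⁻⁴)(-1.7)+(8.2 × 10⁻⁴)(+2.07) = 2.0 × 10⁻³ → stable
The 151–203 m interval has Δρ < 0: lighter water underlies denser water.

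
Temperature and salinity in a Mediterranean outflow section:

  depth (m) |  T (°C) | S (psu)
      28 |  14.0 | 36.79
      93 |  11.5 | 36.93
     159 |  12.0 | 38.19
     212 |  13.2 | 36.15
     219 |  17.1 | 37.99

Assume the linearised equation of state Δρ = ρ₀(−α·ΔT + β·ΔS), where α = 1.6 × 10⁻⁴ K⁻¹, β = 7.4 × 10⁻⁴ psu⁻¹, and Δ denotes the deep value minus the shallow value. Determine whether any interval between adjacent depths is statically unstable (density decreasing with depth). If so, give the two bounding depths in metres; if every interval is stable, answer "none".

Evaluate Δρ/ρ₀ = −αΔT + βΔS across each adjacent pair:
  28–93 m: −αΔT+βΔS = −(1.6 × 10⁻⁴)(-2.5)+(7.4 × 10⁻⁴)(+0.14) = 5.0 × 10⁻⁴ → stable
  93–159 m: −αΔT+βΔS = −(1.6 × 10⁻⁴)(+0.5)+(7.4 × 10⁻⁴)(+1.26) = 8.5 × 10⁻⁴ → stable
  159–212 m: −αΔT+βΔS = −(1.6 × 10⁻⁴)(+1.2)+(7.4 × 10⁻⁴)(-2.04) = -1.7 × 10⁻³ → UNSTABLE
  212–219 m: −αΔT+βΔS = −(1.6 × 10⁻⁴)(+3.9)+(7.4 × 10⁻⁴)(+1.84) = 7.4 × 10⁻⁴ → stable
The 159–212 m interval has Δρ < 0: lighter water underlies denser water.

159–212 m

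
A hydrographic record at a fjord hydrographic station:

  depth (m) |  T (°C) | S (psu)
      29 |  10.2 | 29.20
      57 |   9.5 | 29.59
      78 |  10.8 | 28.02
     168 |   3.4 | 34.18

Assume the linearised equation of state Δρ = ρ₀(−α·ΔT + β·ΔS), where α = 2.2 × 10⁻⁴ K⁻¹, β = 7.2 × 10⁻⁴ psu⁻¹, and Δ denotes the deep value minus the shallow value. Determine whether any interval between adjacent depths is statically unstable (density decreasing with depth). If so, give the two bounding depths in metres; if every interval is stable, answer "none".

Evaluate Δρ/ρ₀ = −αΔT + βΔS across each adjacent pair:
  29–57 m: −αΔT+βΔS = −(2.2 × 10⁻⁴)(-0.7)+(7.2 × 10⁻⁴)(+0.39) = 4.3 × 10⁻⁴ → stable
  57–78 m: −αΔT+βΔS = −(2.2 × 10⁻⁴)(+1.3)+(7.2 × 10⁻⁴)(-1.57) = -1.4 × 10⁻³ → UNSTABLE
  78–168 m: −αΔT+βΔS = −(2.2 × 10⁻⁴)(-7.4)+(7.2 × 10⁻⁴)(+6.16) = 6.1 × 10⁻³ → stable
The 57–78 m interval has Δρ < 0: lighter water underlies denser water.

57–78 m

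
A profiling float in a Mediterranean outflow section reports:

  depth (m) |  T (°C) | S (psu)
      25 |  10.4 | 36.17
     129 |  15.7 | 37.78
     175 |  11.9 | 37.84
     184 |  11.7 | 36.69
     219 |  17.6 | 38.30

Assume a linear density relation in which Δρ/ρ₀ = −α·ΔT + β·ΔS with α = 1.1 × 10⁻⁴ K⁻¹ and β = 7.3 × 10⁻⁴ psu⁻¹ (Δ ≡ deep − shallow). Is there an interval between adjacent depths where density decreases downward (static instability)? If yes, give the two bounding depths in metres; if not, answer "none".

Evaluate Δρ/ρ₀ = −αΔT + βΔS across each adjacent pair:
  25–129 m: −αΔT+βΔS = −(1.1 × 10⁻⁴)(+5.3)+(7.3 × 10⁻⁴)(+1.61) = 5.9 × 10⁻⁴ → stable
  129–175 m: −αΔT+βΔS = −(1.1 × 10⁻⁴)(-3.8)+(7.3 × 10⁻⁴)(+0.06) = 4.6 × 10⁻⁴ → stable
  175–184 m: −αΔT+βΔS = −(1.1 × 10⁻⁴)(-0.2)+(7.3 × 10⁻⁴)(-1.15) = -8.2 × 10⁻⁴ → UNSTABLE
  184–219 m: −αΔT+βΔS = −(1.1 × 10⁻⁴)(+5.9)+(7.3 × 10⁻⁴)(+1.61) = 5.3 × 10⁻⁴ → stable
The 175–184 m interval has Δρ < 0: lighter water underlies denser water.

175–184 m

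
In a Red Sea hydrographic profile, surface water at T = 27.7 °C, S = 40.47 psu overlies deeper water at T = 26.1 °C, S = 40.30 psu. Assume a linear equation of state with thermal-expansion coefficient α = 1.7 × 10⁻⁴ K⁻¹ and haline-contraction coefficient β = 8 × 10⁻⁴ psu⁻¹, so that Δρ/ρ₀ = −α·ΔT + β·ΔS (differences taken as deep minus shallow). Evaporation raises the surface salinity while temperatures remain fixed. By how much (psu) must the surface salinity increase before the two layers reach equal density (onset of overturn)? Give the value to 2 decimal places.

0.17 psu

Neutral buoyancy requires −α(T_deep − T_surf) + β(S_deep − S_surf′) = 0.
S_surf′ = S_deep − (α/β)·ΔT = 40.30 − (1.7 × 10⁻⁴/8 × 10⁻⁴)·(-1.6) = 40.6400 psu.
Increase required: 40.6400 − 40.47 = 0.1700 psu.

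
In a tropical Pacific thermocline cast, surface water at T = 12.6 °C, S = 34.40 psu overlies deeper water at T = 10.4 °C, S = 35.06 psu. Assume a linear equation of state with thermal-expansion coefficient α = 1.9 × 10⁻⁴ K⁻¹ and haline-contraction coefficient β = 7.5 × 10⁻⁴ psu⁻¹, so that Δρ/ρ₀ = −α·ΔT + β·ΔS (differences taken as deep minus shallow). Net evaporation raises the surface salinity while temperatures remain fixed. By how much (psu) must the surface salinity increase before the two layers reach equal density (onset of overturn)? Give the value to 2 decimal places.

1.22 psu

Neutral buoyancy requires −α(T_deep − T_surf) + β(S_deep − S_surf′) = 0.
S_surf′ = S_deep − (α/β)·ΔT = 35.06 − (1.9 × 10⁻⁴/7.5 × 10⁻⁴)·(-2.2) = 35.6173 psu.
Increase required: 35.6173 − 34.40 = 1.2173 psu.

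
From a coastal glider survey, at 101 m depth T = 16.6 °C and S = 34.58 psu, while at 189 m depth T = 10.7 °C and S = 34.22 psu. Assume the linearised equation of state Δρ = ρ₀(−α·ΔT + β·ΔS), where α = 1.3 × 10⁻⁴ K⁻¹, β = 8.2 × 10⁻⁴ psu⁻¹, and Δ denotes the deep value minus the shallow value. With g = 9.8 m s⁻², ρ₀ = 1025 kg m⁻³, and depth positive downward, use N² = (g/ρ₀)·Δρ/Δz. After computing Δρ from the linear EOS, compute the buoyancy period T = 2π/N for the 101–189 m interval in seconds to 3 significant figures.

867 s

ΔT = -5.9 K, ΔS = -0.36 psu (deep − shallow).
Δρ/ρ₀ = −αΔT + βΔS = 7.67 × 10⁻⁴ − 2.952 × 10⁻⁴ = 4.718 × 10⁻⁴, so Δρ ≈ 0.4836 kg m⁻³.
N² = (g/ρ₀)·Δρ/Δz = g·(Δρ/ρ₀)/Δz = 9.8 × 4.718 × 10⁻⁴ / 88 = 5.2541 × 10⁻⁵ s⁻².
N = √(5.2541 × 10⁻⁵) = 7.2485 × 10⁻³ rad s⁻¹ → T = 2π/N = 866.83 s ≈ 867 s.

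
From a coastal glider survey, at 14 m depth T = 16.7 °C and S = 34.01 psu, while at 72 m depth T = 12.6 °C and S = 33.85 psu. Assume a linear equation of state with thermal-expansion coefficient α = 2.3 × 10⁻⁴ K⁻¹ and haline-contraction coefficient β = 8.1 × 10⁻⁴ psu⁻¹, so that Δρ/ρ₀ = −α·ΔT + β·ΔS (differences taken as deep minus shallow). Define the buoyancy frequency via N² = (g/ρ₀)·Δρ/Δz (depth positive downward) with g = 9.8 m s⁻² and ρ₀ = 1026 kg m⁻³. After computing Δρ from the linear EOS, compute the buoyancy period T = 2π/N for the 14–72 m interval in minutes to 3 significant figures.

ΔT = -4.1 K, ΔS = -0.16 psu (deep − shallow).
Δρ/ρ₀ = −αΔT + βΔS = 9.43 × 10⁻⁴ − 1.296 × 10⁻⁴ = 8.134 × 10⁻⁴, so Δρ ≈ 0.8345 kg m⁻³.
N² = (g/ρ₀)·Δρ/Δz = g·(Δρ/ρ₀)/Δz = 9.8 × 8.134 × 10⁻⁴ / 58 = 1.3744 × 10⁻⁴ s⁻².
N = √(1.3744 × 10⁻⁴) = 0.011723 rad s⁻¹ → T = 2π/N = 535.97 s = 8.9328 min ≈ 8.93 min.

8.93 min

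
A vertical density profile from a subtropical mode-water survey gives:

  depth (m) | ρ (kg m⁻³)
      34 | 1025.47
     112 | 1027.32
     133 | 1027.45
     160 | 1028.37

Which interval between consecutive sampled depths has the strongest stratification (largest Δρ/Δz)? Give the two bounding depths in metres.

Compute the density gradient over each adjacent pair:
  34–112 m: Δρ/Δz = 1.85/78 = 0.024 kg m⁻⁴
  112–133 m: Δρ/Δz = 0.13/21 = 6.2 × 10⁻³ kg m⁻⁴
  133–160 m: Δρ/Δz = 0.92/27 = 0.034 kg m⁻⁴
The largest gradient is in the 133–160 m interval — the pycnocline.

133–160 m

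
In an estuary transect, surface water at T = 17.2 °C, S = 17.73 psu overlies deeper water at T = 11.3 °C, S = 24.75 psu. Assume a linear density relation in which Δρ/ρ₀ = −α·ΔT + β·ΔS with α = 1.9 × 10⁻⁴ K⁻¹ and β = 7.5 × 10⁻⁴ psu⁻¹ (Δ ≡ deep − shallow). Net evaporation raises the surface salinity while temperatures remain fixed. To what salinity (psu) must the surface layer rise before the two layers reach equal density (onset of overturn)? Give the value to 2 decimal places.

Neutral buoyancy requires −α(T_deep − T_surf) + β(S_deep − S_surf′) = 0.
S_surf′ = S_deep − (α/β)·ΔT = 24.75 − (1.9 × 10⁻⁴/7.5 × 10⁻⁴)·(-5.9) = 26.2447 psu.
Increase required: 26.2447 − 17.73 = 8.5147 psu.

26.24 psu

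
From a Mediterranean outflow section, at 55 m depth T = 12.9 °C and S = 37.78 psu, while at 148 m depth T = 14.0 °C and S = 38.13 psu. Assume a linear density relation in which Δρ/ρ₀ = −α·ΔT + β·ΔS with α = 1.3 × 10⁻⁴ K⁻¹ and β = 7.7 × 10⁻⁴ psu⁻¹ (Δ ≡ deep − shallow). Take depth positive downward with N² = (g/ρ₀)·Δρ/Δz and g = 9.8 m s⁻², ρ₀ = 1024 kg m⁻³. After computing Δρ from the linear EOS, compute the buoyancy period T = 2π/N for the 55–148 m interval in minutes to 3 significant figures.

28.7 min

ΔT = +1.1 K, ΔS = +0.35 psu (deep − shallow).
Δρ/ρ₀ = −αΔT + βΔS = -1.43 × 10⁻⁴ + 2.695 × 10⁻⁴ = 1.265 × 10⁻⁴, so Δρ ≈ 0.1295 kg m⁻³.
N² = (g/ρ₀)·Δρ/Δz = g·(Δρ/ρ₀)/Δz = 9.8 × 1.265 × 10⁻⁴ / 93 = 1.3330 × 10⁻⁵ s⁻².
N = √(1.3330 × 10⁻⁵) = 3.6510 × 10⁻³ rad s⁻¹ → T = 2π/N = 1.7209 × 10³ s = 28.682 min ≈ 28.7 min.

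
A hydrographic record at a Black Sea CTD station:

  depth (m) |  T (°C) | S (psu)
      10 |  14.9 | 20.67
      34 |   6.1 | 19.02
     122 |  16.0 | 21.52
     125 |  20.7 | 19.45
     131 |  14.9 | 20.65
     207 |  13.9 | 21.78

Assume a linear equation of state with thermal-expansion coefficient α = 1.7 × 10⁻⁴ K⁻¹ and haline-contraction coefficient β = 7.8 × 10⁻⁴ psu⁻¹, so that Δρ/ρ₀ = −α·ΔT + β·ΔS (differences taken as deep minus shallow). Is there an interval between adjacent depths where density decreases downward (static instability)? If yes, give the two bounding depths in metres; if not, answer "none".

122–125 m

Evaluate Δρ/ρ₀ = −αΔT + βΔS across each adjacent pair:
  10–34 m: −αΔT+βΔS = −(1.7 × 10⁻⁴)(-8.8)+(7.8 × 10⁻⁴)(-1.65) = 2.1 × 10⁻⁴ → stable
  34–122 m: −αΔT+βΔS = −(1.7 × 10⁻⁴)(+9.9)+(7.8 × 10⁻⁴)(+2.50) = 2.7 × 10⁻⁴ → stable
  122–125 m: −αΔT+βΔS = −(1.7 × 10⁻⁴)(+4.7)+(7.8 × 10⁻⁴)(-2.07) = -2.4 × 10⁻³ → UNSTABLE
  125–131 m: −αΔT+βΔS = −(1.7 × 10⁻⁴)(-5.8)+(7.8 × 10⁻⁴)(+1.20) = 1.9 × 10⁻³ → stable
  131–207 m: −αΔT+βΔS = −(1.7 × 10⁻⁴)(-1.0)+(7.8 × 10⁻⁴)(+1.13) = 1.1 × 10⁻³ → stable
The 122–125 m interval has Δρ < 0: lighter water underlies denser water.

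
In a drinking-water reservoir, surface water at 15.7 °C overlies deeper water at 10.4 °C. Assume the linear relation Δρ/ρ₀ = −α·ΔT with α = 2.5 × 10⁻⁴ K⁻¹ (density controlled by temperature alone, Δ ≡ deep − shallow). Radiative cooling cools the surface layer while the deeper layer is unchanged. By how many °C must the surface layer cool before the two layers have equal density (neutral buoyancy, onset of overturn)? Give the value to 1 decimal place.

5.3 °C

With temperature the only control, equal density requires T_surf′ = T_deep.
T_surf′ = 10.4 °C.
Cooling required: 15.7 − 10.4 = 5.3 °C.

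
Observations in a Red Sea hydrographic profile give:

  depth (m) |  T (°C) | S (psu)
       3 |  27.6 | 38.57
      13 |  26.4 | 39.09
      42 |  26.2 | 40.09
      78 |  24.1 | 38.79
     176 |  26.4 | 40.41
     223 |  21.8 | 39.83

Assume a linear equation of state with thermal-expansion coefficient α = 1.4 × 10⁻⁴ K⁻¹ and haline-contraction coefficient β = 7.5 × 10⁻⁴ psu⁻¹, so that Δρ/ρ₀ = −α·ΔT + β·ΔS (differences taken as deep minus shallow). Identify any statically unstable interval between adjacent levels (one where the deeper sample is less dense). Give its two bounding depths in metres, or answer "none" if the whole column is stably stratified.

Evaluate Δρ/ρ₀ = −αΔT + βΔS across each adjacent pair:
  3–13 m: −αΔT+βΔS = −(1.4 × 10⁻⁴)(-1.2)+(7.5 × 10⁻⁴)(+0.52) = 5.6 × 10⁻⁴ → stable
  13–42 m: −αΔT+βΔS = −(1.4 × 10⁻⁴)(-0.2)+(7.5 × 10⁻⁴)(+1.00) = 7.8 × 10⁻⁴ → stable
  42–78 m: −αΔT+βΔS = −(1.4 × 10⁻⁴)(-2.1)+(7.5 × 10⁻⁴)(-1.30) = -6.8 × 10⁻⁴ → UNSTABLE
  78–176 m: −αΔT+βΔS = −(1.4 × 10⁻⁴)(+2.3)+(7.5 × 10⁻⁴)(+1.62) = 8.9 × 10⁻⁴ → stable
  176–223 m: −αΔT+βΔS = −(1.4 × 10⁻⁴)(-4.6)+(7.5 × 10⁻⁴)(-0.58) = 2.1 × 10⁻⁴ → stable
The 42–78 m interval has Δρ < 0: lighter water underlies denser water.

42–78 m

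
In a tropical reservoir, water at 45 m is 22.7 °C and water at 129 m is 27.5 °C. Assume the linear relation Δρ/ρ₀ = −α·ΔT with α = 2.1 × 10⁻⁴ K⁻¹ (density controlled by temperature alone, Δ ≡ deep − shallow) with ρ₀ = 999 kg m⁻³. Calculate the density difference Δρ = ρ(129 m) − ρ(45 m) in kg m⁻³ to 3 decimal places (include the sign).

-1.007 kg m⁻³

ΔT = +4.8 K, Δρ/ρ₀ = −αΔT = -1.008 × 10⁻³.
Δρ = 999 × (-1.008 × 10⁻³) = -1.007 kg m⁻³.
Negative Δρ: lighter below, statically unstable.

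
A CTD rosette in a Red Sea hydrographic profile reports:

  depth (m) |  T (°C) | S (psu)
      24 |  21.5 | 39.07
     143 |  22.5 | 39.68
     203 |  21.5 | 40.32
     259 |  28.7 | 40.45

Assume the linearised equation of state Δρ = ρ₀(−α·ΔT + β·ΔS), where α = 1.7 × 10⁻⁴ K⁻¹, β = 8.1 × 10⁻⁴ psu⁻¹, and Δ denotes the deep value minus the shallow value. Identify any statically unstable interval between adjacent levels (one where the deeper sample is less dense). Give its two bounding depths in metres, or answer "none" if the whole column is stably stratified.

Evaluate Δρ/ρ₀ = −αΔT + βΔS across each adjacent pair:
  24–143 m: −αΔT+βΔS = −(1.7 × 10⁻⁴)(+1.0)+(8.1 × 10⁻⁴)(+0.61) = 3.2 × 10⁻⁴ → stable
  143–203 m: −αΔT+βΔS = −(1.7 × 10⁻⁴)(-1.0)+(8.1 × 10⁻⁴)(+0.64) = 6.9 × 10⁻⁴ → stable
  203–259 m: −αΔT+βΔS = −(1.7 × 10⁻⁴)(+7.2)+(8.1 × 10⁻⁴)(+0.13) = -1.1 × 10⁻³ → UNSTABLE
The 203–259 m interval has Δρ < 0: lighter water underlies denser water.

203–259 m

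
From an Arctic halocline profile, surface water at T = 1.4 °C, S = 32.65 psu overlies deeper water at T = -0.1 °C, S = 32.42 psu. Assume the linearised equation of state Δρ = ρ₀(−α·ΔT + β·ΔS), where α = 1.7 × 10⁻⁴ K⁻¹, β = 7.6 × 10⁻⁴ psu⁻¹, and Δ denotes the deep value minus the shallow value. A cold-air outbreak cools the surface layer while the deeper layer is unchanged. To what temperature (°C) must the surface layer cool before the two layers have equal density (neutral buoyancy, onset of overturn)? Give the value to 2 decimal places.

Neutral buoyancy requires Δρ = 0, i.e. −α(T_deep − T_surf′) + β(S_deep − S_surf) = 0.
T_surf′ = T_deep − (β/α)·ΔS = -0.1 − (7.6 × 10⁻⁴/1.7 × 10⁻⁴)·(-0.23) = 0.9282 °C.
Cooling required: 1.4 − (0.9282) = 0.4718 °C.

0.93 °C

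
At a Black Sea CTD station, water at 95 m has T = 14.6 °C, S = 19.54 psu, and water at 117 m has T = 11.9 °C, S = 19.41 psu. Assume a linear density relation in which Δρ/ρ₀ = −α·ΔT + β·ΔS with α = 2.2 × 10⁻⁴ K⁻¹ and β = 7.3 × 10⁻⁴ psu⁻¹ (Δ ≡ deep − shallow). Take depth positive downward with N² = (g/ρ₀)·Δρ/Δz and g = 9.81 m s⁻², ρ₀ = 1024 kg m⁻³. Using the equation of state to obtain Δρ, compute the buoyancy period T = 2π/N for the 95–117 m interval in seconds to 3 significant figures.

ΔT = -2.7 K, ΔS = -0.13 psu (deep − shallow).
Δρ/ρ₀ = −αΔT + βΔS = 5.94 × 10⁻⁴ − 9.49 × 10⁻⁵ = 4.991 × 10⁻⁴, so Δρ ≈ 0.5111 kg m⁻³.
N² = (g/ρ₀)·Δρ/Δz = g·(Δρ/ρ₀)/Δz = 9.81 × 4.991 × 10⁻⁴ / 22 = 2.2255 × 10⁻⁴ s⁻².
N = √(2.2255 × 10⁻⁴) = 0.014918 rad s⁻¹ → T = 2π/N = 421.18 s ≈ 421 s.

421 s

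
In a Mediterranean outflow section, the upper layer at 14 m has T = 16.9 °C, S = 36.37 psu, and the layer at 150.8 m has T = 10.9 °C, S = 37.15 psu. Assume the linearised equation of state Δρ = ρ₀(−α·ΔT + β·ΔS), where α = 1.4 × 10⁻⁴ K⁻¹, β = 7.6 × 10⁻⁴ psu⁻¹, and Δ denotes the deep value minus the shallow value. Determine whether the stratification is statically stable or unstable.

ΔT = 10.9 − 16.9 = -6.0 K and ΔS = 37.15 − 36.37 = +0.78 psu (deep − shallow).
−αΔT = 8.40 × 10⁻⁴; βΔS = 5.928 × 10⁻⁴; sum Δρ/ρ₀ = 1.4328 × 10⁻³.
Δρ/ρ₀ > 0, so Δρ > 0: deeper water is denser → statically stable.

stable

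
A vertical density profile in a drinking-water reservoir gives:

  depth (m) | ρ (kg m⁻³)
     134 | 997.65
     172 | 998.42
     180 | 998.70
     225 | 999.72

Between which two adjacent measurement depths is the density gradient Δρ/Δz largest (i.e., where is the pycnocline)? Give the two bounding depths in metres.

Compute the density gradient over each adjacent pair:
  134–172 m: Δρ/Δz = 0.77/38 = 0.020 kg m⁻⁴
  172–180 m: Δρ/Δz = 0.28/8 = 0.035 kg m⁻⁴
  180–225 m: Δρ/Δz = 1.02/45 = 0.023 kg m⁻⁴
The largest gradient is in the 172–180 m interval — the pycnocline.

172–180 m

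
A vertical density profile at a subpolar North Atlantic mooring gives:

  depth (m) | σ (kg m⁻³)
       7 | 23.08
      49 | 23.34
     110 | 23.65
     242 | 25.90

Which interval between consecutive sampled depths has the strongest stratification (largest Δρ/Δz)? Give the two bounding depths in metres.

110–242 m

Compute the density gradient over each adjacent pair:
  7–49 m: Δρ/Δz = 0.26/42 = 6.2 × 10⁻³ kg m⁻⁴
  49–110 m: Δρ/Δz = 0.31/61 = 5.1 × 10⁻³ kg m⁻⁴
  110–242 m: Δρ/Δz = 2.25/132 = 0.017 kg m⁻⁴
The largest gradient is in the 110–242 m interval — the pycnocline.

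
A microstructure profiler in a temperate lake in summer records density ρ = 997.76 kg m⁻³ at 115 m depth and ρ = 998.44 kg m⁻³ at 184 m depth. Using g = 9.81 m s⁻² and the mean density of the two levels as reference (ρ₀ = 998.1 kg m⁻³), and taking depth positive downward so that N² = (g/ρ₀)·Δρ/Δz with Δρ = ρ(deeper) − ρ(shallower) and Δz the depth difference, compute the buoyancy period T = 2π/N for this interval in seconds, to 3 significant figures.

638 s

Δρ = 998.44 − 997.76 = 0.68 kg m⁻³ over Δz = 184 − 115 = 69 m.
N² = (9.81/998.1) × (0.68/69) = 9.6862 × 10⁻⁵ s⁻².
N = √(9.6862 × 10⁻⁵) = 9.8418 × 10⁻³ rad s⁻¹, so T = 2π/N = 638.42 s ≈ 638 s.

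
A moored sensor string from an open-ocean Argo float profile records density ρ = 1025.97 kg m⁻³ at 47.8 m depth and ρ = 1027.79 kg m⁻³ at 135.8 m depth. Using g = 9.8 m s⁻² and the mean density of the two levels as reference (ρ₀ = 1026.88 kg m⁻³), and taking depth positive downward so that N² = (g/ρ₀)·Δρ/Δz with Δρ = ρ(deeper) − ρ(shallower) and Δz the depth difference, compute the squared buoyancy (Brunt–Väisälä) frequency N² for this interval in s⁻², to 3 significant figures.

1.97 × 10⁻⁴ s⁻²

Δρ = 1027.79 − 1025.97 = 1.82 kg m⁻³ over Δz = 135.8 − 47.8 = 88 m.
N² = (9.8/1026.88) × (1.82/88) = 1.9738 × 10⁻⁴ s⁻² ≈ 1.97 × 10⁻⁴ s⁻².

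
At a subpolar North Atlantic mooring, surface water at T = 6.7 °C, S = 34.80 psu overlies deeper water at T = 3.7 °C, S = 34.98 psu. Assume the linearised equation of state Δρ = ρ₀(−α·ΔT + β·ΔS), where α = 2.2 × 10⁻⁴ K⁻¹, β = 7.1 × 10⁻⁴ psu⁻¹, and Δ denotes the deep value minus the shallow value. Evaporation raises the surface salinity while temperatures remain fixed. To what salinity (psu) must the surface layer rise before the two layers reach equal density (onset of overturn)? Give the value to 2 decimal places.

Neutral buoyancy requires −α(T_deep − T_surf) + β(S_deep − S_surf′) = 0.
S_surf′ = S_deep − (α/β)·ΔT = 34.98 − (2.2 × 10⁻⁴/7.1 × 10⁻⁴)·(-3.0) = 35.9096 psu.
Increase required: 35.9096 − 34.80 = 1.1096 psu.

35.91 psu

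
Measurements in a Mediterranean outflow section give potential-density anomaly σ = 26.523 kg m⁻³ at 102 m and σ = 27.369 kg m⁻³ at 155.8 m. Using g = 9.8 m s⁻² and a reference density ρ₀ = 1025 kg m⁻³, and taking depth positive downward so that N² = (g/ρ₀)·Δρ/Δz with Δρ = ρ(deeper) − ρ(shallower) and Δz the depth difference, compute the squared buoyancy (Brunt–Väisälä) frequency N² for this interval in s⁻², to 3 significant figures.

Δρ = 1027.369 − 1026.523 = 0.846 kg m⁻³ over Δz = 155.8 − 102 = 53.8 m.
N² = (9.8/1025) × (0.846/53.8) = 1.5035 × 10⁻⁴ s⁻² ≈ 1.50 × 10⁻⁴ s⁻².

1.50 × 10⁻⁴ s⁻²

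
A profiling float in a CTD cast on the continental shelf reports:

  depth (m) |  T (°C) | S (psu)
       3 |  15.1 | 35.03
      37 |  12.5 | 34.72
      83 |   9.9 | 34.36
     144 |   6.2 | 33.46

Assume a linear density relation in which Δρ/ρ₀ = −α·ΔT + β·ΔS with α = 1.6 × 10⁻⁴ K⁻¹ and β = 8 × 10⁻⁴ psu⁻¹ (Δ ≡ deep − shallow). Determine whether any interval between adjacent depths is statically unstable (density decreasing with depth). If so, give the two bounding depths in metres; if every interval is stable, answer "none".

Evaluate Δρ/ρ₀ = −αΔT + βΔS across each adjacent pair:
  3–37 m: −αΔT+βΔS = −(1.6 × 10⁻⁴)(-2.6)+(8 × 10⁻⁴)(-0.31) = 1.7 × 10⁻⁴ → stable
  37–83 m: −αΔT+βΔS = −(1.6 × 10⁻⁴)(-2.6)+(8 × 10⁻⁴)(-0.36) = 1.3 × 10⁻⁴ → stable
  83–144 m: −αΔT+βΔS = −(1.6 × 10⁻⁴)(-3.7)+(8 × 10⁻⁴)(-0.90) = -1.3 × 10⁻⁴ → UNSTABLE
The 83–144 m interval has Δρ < 0: lighter water underlies denser water.

83–144 m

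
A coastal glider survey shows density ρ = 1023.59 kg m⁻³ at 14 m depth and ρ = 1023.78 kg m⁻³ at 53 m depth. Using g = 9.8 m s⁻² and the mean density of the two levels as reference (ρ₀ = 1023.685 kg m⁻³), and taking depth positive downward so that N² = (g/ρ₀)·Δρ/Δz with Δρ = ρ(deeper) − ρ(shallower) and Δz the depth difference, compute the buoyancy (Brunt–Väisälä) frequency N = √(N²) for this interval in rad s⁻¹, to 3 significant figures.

Δρ = 1023.78 − 1023.59 = 0.19 kg m⁻³ over Δz = 53 − 14 = 39 m.
N² = (9.8/1023.685) × (0.19/39) = 4.6639 × 10⁻⁵ s⁻².
N = √(4.6639 × 10⁻⁵) = 6.8293 × 10⁻³ rad s⁻¹ ≈ 6.83 × 10⁻³ rad s⁻¹.

6.83 × 10⁻³ rad s⁻¹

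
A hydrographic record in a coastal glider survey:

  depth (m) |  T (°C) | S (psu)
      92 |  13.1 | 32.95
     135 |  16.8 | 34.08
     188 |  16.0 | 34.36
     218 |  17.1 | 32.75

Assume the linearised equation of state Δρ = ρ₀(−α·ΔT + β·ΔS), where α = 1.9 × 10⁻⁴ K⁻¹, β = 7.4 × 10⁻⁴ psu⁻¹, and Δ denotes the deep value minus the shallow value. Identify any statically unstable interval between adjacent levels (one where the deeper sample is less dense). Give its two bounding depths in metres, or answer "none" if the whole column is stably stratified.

188–218 m

Evaluate Δρ/ρ₀ = −αΔT + βΔS across each adjacent pair:
  92–135 m: −αΔT+βΔS = −(1.9 × 10⁻⁴)(+3.7)+(7.4 × 10⁻⁴)(+1.13) = 1.3 × 10⁻⁴ → stable
  135–188 m: −αΔT+βΔS = −(1.9 × 10⁻⁴)(-0.8)+(7.4 × 10⁻⁴)(+0.28) = 3.6 × 10⁻⁴ → stable
  188–218 m: −αΔT+βΔS = −(1.9 × 10⁻⁴)(+1.1)+(7.4 × 10⁻⁴)(-1.61) = -1.4 × 10⁻³ → UNSTABLE
The 188–218 m interval has Δρ < 0: lighter water underlies denser water.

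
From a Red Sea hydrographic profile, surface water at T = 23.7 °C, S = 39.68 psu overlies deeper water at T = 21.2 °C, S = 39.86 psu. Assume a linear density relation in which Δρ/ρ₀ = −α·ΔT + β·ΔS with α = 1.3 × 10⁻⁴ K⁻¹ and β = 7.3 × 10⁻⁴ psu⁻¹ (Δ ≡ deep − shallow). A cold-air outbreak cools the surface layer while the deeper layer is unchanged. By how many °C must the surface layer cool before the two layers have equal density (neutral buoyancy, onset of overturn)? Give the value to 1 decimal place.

Neutral buoyancy requires Δρ = 0, i.e. −α(T_deep − T_surf′) + β(S_deep − S_surf) = 0.
T_surf′ = T_deep − (β/α)·ΔS = 21.2 − (7.3 × 10⁻⁴/1.3 × 10⁻⁴)·(+0.18) = 20.189 °C.
Cooling required: 23.7 − (20.189) = 3.511 °C.

3.5 °C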